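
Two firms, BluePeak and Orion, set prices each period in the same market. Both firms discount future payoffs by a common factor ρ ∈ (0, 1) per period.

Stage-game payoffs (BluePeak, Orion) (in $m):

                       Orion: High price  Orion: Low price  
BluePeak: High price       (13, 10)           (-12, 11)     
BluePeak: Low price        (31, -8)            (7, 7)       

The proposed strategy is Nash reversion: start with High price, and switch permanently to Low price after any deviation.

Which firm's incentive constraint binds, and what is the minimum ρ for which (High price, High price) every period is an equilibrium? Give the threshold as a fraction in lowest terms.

BluePeak; ρ ≥ 3/4

BluePeak: cooperation gives 13 each period; deviation gives 31 once then 7 forever.
  13/(1−ρ) ≥ 31 + 7ρ/(1−ρ) ⇒ ρ ≥ 18/24 = 3/4.
Orion: cooperation gives 10 each period; deviation gives 11 once then 7 forever.
  ρ ≥ 1/4.
Both must hold, so the binding constraint is BluePeak's: ρ ≥ 3/4.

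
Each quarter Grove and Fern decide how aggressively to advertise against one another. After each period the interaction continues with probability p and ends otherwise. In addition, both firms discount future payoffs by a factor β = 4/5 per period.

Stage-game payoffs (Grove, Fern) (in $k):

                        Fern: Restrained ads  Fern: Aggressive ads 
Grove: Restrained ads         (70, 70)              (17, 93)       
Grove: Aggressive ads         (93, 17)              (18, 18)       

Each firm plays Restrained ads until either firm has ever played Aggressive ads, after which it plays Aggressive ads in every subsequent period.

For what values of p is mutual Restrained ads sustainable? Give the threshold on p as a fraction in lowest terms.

With continuation probability p and discount β, the effective per-period discount factor is βp.
Grim-trigger IC: βp ≥ (93−70)/(93−18) = 23/75.
So p ≥ (23/75)/(4/5) = 23/60.

23/60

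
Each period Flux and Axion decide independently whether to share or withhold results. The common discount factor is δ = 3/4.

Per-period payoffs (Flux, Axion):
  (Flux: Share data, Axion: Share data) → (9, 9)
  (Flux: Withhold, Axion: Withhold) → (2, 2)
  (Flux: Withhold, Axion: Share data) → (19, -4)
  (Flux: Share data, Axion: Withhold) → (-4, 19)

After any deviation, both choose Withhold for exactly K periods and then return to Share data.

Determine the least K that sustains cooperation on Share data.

3

No profitable deviation requires (9−2)(δ+…+δ^K) ≥ 19−9, i.e. δ+…+δ^K ≥ 10/7 ≈ 1.4286.
With δ = 3/4, the partial sums are K=1: 0.7500, K=2: 1.3125, K=3: 1.7344.
K = 3 is the first length at which the sum reaches 1.4286.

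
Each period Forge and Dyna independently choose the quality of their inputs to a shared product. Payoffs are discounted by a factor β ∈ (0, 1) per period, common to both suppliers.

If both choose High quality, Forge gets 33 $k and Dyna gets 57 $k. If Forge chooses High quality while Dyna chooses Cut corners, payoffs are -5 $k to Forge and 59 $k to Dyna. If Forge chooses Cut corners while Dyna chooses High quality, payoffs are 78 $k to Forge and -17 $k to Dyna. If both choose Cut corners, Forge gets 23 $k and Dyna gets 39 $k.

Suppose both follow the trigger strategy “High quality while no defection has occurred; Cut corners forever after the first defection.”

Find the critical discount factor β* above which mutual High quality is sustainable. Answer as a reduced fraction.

9/11

For Forge: deviation gain 78−33 = 45, per-period punishment loss 33−23 = 10. IC gives β ≥ 45/55 = 9/11.
For Dyna: gain 2, loss 18 per period, so β ≥ 2/20 = 1/10.
The tighter constraint is Forge's, so cooperation needs β ≥ 9/11.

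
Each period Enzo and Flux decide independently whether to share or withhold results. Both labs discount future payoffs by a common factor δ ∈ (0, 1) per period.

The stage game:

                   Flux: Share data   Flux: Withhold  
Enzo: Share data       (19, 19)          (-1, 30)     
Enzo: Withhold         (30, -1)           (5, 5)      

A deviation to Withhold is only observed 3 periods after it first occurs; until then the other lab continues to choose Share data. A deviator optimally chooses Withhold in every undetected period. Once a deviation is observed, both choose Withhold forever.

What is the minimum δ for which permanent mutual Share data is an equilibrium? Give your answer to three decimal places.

0.761

A deviator earns 30 for 3 periods, then 5 forever; cooperating earns 19 forever. Multiplying the IC by (1−δ):
19 ≥ 30(1−δ^3) + 5δ^3, so 25·δ^3 ≥ 11 and δ^3 ≥ 11/25.
δ ≥ (11/25)^(1/3) ≈ 0.761.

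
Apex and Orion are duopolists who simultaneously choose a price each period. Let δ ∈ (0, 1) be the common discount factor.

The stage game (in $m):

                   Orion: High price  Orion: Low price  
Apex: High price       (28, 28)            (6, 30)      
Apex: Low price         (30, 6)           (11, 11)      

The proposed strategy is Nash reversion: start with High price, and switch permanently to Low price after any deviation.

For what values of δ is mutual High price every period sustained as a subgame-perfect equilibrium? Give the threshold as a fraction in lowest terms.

2/19

Under grim trigger the critical discount factor is (T−C)/(T−P) with T = 30, C = 28, P = 11.
δ* = (30−28)/(30−11) = 2/19.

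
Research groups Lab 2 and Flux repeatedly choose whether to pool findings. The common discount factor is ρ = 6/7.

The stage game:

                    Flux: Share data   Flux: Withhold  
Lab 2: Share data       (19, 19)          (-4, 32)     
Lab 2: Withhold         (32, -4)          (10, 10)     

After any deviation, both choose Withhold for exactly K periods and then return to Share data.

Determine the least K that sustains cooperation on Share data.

Need Σ_{k=1}^{K} ρ^k ≥ (32−19)/(19−10) = 1.4444 at ρ = 6/7.
At K = 1 the sum is 0.8571 < 1.4444; at K = 2 it is 1.5918 ≥ 1.4444.
So the minimum punishment length is K = 2.

2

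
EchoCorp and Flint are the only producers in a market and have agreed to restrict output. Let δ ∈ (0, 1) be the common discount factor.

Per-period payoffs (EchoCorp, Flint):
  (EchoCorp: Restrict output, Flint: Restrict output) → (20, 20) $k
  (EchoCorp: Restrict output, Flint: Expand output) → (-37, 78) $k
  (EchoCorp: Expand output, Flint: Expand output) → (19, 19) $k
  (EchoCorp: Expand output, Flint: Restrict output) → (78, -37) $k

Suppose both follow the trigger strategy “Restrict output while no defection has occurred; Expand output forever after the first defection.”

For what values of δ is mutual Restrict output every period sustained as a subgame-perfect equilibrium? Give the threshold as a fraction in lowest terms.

58/59

One-period gain from deviating is 78 − 20 = 58. The loss is 20 − 19 = 1 in every subsequent period, with present value 1·δ/(1−δ).
Deviation is unprofitable when 1·δ/(1−δ) ≥ 58, i.e. δ/(1−δ) ≥ 58.
Equivalently δ ≥ 58/(58+1) = 58/59.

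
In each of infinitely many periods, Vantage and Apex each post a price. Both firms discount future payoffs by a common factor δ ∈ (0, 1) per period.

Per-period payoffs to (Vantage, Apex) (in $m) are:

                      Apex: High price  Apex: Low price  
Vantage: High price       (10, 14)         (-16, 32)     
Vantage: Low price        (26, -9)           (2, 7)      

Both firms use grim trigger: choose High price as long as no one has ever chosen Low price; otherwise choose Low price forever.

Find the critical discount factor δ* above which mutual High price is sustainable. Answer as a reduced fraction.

18/25

Vantage's threshold: (26−10)/(26−2) = 2/3.
Apex's threshold: (32−14)/(32−7) = 18/25.
2/3 < 18/25, so Apex binds and δ* = 18/25.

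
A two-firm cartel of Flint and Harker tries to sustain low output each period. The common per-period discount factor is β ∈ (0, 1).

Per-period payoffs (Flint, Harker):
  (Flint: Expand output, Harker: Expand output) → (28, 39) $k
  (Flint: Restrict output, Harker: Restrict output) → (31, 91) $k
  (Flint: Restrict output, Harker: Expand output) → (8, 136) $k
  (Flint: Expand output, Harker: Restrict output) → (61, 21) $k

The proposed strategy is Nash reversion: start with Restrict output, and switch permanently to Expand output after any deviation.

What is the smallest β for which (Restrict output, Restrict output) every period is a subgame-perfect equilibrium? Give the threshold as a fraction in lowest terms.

10/11

For Flint: deviation gain 61−31 = 30, per-period punishment loss 31−28 = 3. IC gives β ≥ 30/33 = 10/11.
For Harker: gain 45, loss 52 per period, so β ≥ 45/97.
The tighter constraint is Flint's, so cooperation needs β ≥ 10/11.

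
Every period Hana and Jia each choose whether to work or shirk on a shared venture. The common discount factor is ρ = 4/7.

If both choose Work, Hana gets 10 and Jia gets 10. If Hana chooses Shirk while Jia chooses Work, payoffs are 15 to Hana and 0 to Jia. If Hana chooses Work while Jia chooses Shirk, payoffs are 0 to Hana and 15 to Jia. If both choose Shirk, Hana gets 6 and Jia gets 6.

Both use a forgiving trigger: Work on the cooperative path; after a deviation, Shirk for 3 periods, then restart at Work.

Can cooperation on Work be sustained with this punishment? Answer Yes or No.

No

Comparing payoff streams over the 4 periods until play realigns: cooperate → 10(1+ρ+…+ρ^3); deviate → 15 + 6(ρ+…+ρ^3).
Cooperation is sustained iff (10−6)(ρ+…+ρ^3) ≥ 15−10.
ρ+…+ρ^3 = 4/7·(1−(4/7)^3)/(1−4/7) = 1.0845, and (15−10)/(10−6) = 1.2500.
1.0845 < 1.2500, so cooperation is not sustainable.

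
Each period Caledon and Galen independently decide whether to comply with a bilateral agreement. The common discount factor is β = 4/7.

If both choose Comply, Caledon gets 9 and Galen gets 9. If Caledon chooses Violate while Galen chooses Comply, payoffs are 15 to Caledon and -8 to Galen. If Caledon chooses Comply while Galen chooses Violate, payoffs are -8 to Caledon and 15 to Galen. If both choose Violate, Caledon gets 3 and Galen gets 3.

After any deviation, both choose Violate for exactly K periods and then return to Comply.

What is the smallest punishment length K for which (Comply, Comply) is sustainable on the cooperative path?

3

No profitable deviation requires (9−3)(β+…+β^K) ≥ 15−9, i.e. β+…+β^K ≥ 1 ≈ 1.0000.
With β = 4/7, the partial sums are K=1: 0.5714, K=2: 0.8980, K=3: 1.0845.
K = 3 is the first length at which the sum reaches 1.0000.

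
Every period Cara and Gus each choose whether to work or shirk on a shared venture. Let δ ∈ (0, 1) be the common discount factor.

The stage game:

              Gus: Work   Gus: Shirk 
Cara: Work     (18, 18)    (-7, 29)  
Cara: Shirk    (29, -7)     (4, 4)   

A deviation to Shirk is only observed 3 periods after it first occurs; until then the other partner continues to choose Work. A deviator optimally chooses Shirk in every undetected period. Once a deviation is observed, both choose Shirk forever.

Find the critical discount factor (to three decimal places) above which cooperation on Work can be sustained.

0.761

Deviating for the 3 undetected periods gains 29−18 = 11 per period over cooperation, then loses 18−4 = 14 per period forever once punishment starts.
Gain: 11(1 + δ + … + δ^2); loss: 14·δ^3/(1−δ).
No profitable deviation ⇔ 11(1−δ^3) ≤ 14·δ^3, i.e. δ^3 ≥ 11/(11+14) = 11/25.
Hence δ ≥ (11/25)^(1/3) ≈ 0.761.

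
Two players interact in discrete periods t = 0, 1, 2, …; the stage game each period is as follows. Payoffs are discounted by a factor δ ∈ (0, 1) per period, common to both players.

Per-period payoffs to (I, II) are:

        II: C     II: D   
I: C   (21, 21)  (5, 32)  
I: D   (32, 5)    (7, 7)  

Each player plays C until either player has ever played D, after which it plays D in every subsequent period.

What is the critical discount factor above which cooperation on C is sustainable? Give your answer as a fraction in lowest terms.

11/25

Cooperation forever yields 21 each period: 21/(1−δ).
Deviating yields 32 once, then 7 forever: 32 + 7δ/(1−δ).
No profitable deviation requires 21/(1−δ) ≥ 32 + 7δ/(1−δ).
Multiplying by (1−δ): 21 ≥ 32(1−δ) + 7δ = 32 − 25δ.
So 25δ ≥ 11, i.e. δ ≥ 11/25.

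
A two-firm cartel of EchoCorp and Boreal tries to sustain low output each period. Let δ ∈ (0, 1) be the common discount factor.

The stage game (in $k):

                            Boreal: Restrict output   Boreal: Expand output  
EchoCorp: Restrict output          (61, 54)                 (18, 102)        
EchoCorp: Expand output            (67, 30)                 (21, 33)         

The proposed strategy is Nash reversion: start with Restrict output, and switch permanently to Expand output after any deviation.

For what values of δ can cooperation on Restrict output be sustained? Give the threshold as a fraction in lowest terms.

16/23

EchoCorp's threshold: (67−61)/(67−21) = 3/23.
Boreal's threshold: (102−54)/(102−33) = 16/23.
3/23 < 16/23, so Boreal binds and δ* = 16/23.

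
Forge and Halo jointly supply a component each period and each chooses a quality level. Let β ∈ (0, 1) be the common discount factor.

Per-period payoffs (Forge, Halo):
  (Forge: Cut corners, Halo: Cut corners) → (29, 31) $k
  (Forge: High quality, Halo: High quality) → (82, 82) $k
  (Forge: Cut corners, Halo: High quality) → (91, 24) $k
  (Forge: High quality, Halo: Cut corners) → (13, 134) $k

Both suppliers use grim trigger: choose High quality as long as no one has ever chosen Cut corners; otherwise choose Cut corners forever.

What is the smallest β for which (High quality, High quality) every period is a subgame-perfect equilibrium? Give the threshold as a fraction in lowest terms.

For Forge: deviation gain 91−82 = 9, per-period punishment loss 82−29 = 53. IC gives β ≥ 9/62.
For Halo: gain 52, loss 51 per period, so β ≥ 52/103.
The tighter constraint is Halo's, so cooperation needs β ≥ 52/103.

52/103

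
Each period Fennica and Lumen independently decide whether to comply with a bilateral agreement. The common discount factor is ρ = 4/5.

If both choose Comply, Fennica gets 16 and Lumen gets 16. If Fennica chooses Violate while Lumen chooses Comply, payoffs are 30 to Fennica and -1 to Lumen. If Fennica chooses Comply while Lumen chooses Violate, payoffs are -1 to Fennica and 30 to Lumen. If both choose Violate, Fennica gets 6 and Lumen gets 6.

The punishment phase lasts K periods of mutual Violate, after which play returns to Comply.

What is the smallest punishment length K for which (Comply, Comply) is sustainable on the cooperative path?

2

IC: ρ(1−ρ^K)/(1−ρ) ≥ (30−16)/(16−6) = 7/5.
With ρ = 4/5: need 1 − ρ^K ≥ 7/5·(1−4/5)/(4/5), i.e. ρ^K ≤ 0.6500.
Since (4/5)^1 = 0.8000 and (4/5)^2 = 0.6400, the smallest such K is 2.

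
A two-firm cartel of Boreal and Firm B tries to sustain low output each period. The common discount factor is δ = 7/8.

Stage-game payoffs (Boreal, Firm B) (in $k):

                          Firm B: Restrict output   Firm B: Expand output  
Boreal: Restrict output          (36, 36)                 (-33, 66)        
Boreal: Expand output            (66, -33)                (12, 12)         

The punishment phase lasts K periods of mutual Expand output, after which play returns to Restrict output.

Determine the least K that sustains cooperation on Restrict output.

2

Need Σ_{k=1}^{K} δ^k ≥ (66−36)/(36−12) = 1.2500 at δ = 7/8.
At K = 1 the sum is 0.8750 < 1.2500; at K = 2 it is 1.6406 ≥ 1.2500.
So the minimum punishment length is K = 2.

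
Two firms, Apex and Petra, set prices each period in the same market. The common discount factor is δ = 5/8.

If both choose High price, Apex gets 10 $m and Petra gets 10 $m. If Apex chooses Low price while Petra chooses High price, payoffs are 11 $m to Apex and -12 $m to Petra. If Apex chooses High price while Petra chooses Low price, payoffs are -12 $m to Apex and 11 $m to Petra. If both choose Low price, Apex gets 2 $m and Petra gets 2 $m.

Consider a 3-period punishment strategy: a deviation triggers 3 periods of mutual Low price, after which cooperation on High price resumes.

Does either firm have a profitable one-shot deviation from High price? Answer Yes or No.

A one-shot deviation gives 11 now, then 2 for 3 periods, then back to 10.
Gain from deviating: (11−10) today; loss: (10−2) in each of the next 3 periods.
No-deviation condition: (10−2)(δ+…+δ^3) ≥ 11−10, i.e. δ+…+δ^3 ≥ 1/8.
At δ = 5/8: δ+…+δ^3 = 1.2598 ≥ 0.1250.
So cooperation is sustainable.

No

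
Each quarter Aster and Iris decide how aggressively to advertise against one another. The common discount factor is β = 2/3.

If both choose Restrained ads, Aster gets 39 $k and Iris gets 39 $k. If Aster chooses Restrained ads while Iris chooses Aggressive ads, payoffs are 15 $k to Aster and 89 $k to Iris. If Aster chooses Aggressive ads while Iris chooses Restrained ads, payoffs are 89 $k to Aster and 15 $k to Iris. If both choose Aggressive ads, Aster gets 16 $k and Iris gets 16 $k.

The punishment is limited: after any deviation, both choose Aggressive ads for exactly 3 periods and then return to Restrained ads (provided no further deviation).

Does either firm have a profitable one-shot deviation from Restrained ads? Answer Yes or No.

Yes

Comparing payoff streams over the 4 periods until play realigns: cooperate → 39(1+β+…+β^3); deviate → 89 + 16(β+…+β^3).
Cooperation is sustained iff (39−16)(β+…+β^3) ≥ 89−39.
β+…+β^3 = 2/3·(1−(2/3)^3)/(1−2/3) = 1.4074, and (89−39)/(39−16) = 2.1739.
1.4074 < 2.1739, so cooperation is not sustainable.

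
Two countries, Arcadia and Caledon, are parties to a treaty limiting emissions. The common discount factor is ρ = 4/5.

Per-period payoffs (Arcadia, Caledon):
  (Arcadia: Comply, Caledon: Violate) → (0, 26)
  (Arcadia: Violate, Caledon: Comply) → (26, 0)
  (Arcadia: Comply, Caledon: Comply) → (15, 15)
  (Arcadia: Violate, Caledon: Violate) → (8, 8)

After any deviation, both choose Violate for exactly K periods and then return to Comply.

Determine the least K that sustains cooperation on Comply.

3

IC: ρ(1−ρ^K)/(1−ρ) ≥ (26−15)/(15−8) = 11/7.
With ρ = 4/5: need 1 − ρ^K ≥ 11/7·(1−4/5)/(4/5), i.e. ρ^K ≤ 0.6071.
Since (4/5)^2 = 0.6400 and (4/5)^3 = 0.5120, the smallest such K is 3.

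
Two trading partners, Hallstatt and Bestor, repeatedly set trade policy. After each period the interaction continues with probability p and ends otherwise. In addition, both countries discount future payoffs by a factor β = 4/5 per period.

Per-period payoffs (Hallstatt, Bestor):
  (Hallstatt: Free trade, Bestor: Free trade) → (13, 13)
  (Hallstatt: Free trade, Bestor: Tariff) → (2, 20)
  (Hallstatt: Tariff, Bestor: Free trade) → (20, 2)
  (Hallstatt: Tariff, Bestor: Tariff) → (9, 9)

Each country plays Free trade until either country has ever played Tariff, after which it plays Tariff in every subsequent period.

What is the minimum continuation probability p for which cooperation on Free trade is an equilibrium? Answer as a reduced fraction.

Expected continuation weight on next period's payoff is β·p = 4/5·p, which plays the role of the discount factor.
Cooperation requires 4/5·p ≥ (20−13)/(20−9) = 7/11, hence p ≥ 35/44.

35/44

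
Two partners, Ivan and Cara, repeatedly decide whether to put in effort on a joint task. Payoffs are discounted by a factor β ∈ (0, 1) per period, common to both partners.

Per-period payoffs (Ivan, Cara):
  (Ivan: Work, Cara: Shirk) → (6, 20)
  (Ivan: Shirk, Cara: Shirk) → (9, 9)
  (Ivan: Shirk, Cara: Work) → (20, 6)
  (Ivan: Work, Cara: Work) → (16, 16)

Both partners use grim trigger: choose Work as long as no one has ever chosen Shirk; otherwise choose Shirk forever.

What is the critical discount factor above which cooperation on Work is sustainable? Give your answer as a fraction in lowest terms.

16/(1−β) ≥ 20 + 9β/(1−β)
16 ≥ 20 − 11β
β ≥ 4/11.

4/11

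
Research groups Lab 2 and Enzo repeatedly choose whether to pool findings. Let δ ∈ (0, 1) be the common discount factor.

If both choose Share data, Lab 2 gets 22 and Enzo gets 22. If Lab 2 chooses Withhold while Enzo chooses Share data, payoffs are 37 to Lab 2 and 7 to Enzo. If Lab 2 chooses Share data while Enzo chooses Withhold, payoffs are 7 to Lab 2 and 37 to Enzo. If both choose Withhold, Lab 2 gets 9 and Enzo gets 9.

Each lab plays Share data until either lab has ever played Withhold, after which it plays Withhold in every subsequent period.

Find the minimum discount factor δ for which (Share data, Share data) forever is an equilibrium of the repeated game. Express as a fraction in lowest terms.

15/28

22/(1−δ) ≥ 37 + 9δ/(1−δ)
22 ≥ 37 − 28δ
δ ≥ 15/28.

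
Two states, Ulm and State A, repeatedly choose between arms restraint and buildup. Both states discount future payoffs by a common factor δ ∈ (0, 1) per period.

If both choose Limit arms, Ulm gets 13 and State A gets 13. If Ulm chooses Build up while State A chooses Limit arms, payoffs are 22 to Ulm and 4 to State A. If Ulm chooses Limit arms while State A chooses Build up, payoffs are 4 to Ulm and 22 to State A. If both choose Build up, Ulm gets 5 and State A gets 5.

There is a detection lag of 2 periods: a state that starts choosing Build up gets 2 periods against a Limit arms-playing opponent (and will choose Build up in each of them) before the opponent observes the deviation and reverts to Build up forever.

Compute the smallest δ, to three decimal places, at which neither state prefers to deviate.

0.728

A deviator earns 22 for 2 periods, then 5 forever; cooperating earns 13 forever. Multiplying the IC by (1−δ):
13 ≥ 22(1−δ^2) + 5δ^2, so 17·δ^2 ≥ 9 and δ^2 ≥ 9/17.
δ ≥ (9/17)^(1/2) ≈ 0.728.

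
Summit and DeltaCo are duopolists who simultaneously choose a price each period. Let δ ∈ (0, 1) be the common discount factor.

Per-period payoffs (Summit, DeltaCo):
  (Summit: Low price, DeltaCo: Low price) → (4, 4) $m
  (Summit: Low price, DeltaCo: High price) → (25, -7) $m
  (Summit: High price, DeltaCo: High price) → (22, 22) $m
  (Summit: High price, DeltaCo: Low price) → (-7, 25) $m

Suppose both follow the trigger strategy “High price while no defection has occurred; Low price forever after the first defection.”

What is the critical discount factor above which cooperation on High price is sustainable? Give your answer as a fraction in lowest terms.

1/7

One-period gain from deviating is 25 − 22 = 3. The loss is 22 − 4 = 18 in every subsequent period, with present value 18·δ/(1−δ).
Deviation is unprofitable when 18·δ/(1−δ) ≥ 3, i.e. δ/(1−δ) ≥ 1/6.
Equivalently δ ≥ 3/(3+18) = 1/7.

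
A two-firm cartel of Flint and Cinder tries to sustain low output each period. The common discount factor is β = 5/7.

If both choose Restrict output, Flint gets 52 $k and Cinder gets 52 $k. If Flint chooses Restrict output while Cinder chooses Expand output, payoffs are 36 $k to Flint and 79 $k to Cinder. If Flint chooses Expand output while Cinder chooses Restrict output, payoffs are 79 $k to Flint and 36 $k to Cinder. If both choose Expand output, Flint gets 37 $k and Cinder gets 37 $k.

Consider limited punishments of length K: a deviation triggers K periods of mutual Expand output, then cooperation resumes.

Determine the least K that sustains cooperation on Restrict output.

4

No profitable deviation requires (52−37)(β+…+β^K) ≥ 79−52, i.e. β+…+β^K ≥ 9/5 ≈ 1.8000.
With β = 5/7, the partial sums are K=1: 0.7143, K=2: 1.2245, K=3: 1.5889, K=4: 1.8492.
K = 4 is the first length at which the sum reaches 1.8000.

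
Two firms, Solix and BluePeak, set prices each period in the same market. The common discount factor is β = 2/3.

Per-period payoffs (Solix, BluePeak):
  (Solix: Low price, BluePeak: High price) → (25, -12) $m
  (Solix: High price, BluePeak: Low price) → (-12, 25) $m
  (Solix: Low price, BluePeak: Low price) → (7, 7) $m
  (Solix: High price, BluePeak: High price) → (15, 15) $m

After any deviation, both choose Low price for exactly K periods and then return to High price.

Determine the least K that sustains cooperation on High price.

3

No profitable deviation requires (15−7)(β+…+β^K) ≥ 25−15, i.e. β+…+β^K ≥ 5/4 ≈ 1.2500.
With β = 2/3, the partial sums are K=1: 0.6667, K=2: 1.1111, K=3: 1.4074.
K = 3 is the first length at which the sum reaches 1.2500.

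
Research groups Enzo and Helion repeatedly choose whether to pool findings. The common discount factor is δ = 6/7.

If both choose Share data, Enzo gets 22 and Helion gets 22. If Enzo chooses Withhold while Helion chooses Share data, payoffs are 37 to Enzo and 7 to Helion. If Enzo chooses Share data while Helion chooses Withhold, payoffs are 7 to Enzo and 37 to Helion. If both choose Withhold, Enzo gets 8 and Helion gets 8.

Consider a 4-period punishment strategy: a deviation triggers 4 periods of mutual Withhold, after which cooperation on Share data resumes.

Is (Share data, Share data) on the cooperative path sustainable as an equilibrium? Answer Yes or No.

IC: δ+…+δ^4 ≥ (37−22)/(22−8) = 15/14.
At δ = 6/7: partial sum = 2.7613 ≥ 1.0714. Cooperation sustainable.

Yes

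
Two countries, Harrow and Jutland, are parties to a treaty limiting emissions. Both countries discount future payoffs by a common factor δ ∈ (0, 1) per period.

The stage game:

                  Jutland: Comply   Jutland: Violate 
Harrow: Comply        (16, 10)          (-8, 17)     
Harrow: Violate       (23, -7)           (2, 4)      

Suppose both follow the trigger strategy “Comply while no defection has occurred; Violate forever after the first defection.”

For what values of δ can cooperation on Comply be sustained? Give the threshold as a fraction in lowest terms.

7/13

Harrow's threshold: (23−16)/(23−2) = 1/3.
Jutland's threshold: (17−10)/(17−4) = 7/13.
1/3 < 7/13, so Jutland binds and δ* = 7/13.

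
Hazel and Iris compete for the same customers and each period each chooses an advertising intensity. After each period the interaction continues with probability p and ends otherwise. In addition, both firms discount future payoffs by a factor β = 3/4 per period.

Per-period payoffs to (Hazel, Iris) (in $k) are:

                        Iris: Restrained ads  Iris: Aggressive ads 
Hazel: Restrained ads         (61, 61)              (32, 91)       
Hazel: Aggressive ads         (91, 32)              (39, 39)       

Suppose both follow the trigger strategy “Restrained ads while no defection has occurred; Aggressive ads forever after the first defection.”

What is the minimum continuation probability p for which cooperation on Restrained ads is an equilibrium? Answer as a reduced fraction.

With continuation probability p and discount β, the effective per-period discount factor is βp.
Grim-trigger IC: βp ≥ (91−61)/(91−39) = 15/26.
So p ≥ (15/26)/(3/4) = 10/13.

10/13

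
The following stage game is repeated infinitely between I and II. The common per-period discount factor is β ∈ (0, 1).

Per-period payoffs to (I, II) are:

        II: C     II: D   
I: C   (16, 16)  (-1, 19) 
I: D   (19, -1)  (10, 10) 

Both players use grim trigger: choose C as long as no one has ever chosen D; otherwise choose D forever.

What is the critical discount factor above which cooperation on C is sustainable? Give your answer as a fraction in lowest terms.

16/(1−β) ≥ 19 + 10β/(1−β)
16 ≥ 19 − 9β
β ≥ 3/9 = 1/3.

1/3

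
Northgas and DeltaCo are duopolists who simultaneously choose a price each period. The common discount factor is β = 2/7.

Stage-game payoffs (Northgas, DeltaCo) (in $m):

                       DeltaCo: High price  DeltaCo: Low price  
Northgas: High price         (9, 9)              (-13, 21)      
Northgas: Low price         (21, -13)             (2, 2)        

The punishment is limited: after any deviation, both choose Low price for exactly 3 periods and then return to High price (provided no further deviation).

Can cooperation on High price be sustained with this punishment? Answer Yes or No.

No

Comparing payoff streams over the 4 periods until play realigns: cooperate → 9(1+β+…+β^3); deviate → 21 + 2(β+…+β^3).
Cooperation is sustained iff (9−2)(β+…+β^3) ≥ 21−9.
β+…+β^3 = 2/7·(1−(2/7)^3)/(1−2/7) = 0.3907, and (21−9)/(9−2) = 1.7143.
0.3907 < 1.7143, so cooperation is not sustainable.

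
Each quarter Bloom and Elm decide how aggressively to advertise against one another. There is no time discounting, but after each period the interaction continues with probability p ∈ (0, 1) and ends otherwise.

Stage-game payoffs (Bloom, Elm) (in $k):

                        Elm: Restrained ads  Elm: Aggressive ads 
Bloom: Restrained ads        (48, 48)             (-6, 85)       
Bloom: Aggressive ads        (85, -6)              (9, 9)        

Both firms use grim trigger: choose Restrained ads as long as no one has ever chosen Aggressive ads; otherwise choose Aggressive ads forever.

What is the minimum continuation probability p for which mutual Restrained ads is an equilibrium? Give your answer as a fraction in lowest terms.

37/76

Expected cooperation value is 48 + p·48 + p²·48 + … = 48/(1−p); deviation gives 85 + p·9/(1−p).
48 ≥ 85(1−p) + 9p ⇒ 76p ≥ 37 ⇒ p ≥ 37/76.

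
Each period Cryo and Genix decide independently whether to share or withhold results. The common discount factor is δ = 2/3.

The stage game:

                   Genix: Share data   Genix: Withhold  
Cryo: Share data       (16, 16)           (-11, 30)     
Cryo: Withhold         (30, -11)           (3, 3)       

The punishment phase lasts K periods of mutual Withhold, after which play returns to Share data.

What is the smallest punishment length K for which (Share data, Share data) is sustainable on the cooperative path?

2

Need Σ_{k=1}^{K} δ^k ≥ (30−16)/(16−3) = 1.0769 at δ = 2/3.
At K = 1 the sum is 0.6667 < 1.0769; at K = 2 it is 1.1111 ≥ 1.0769.
So the minimum punishment length is K = 2.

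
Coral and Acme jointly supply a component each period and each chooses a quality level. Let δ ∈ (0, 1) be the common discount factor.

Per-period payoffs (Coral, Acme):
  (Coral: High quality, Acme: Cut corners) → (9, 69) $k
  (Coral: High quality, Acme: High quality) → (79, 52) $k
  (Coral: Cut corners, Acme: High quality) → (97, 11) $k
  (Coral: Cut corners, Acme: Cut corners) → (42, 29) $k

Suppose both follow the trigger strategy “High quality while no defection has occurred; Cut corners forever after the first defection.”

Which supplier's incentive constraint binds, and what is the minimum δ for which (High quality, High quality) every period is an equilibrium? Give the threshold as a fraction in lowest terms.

Coral: cooperation gives 79 each period; deviation gives 97 once then 42 forever.
  79/(1−δ) ≥ 97 + 42δ/(1−δ) ⇒ δ ≥ 18/55.
Acme: cooperation gives 52 each period; deviation gives 69 once then 29 forever.
  δ ≥ 17/40.
Both must hold, so the binding constraint is Acme's: δ ≥ 17/40.

Acme; δ ≥ 17/40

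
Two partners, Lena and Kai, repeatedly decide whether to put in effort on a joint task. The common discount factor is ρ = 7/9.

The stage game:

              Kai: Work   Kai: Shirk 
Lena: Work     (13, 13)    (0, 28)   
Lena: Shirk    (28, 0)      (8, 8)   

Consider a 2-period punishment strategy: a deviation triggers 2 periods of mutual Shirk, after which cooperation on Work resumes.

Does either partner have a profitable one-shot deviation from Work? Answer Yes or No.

Yes

IC: ρ+…+ρ^2 ≥ (28−13)/(13−8) = 3.
At ρ = 7/9: partial sum = 1.3827 < 3.0000. Cooperation not sustainable.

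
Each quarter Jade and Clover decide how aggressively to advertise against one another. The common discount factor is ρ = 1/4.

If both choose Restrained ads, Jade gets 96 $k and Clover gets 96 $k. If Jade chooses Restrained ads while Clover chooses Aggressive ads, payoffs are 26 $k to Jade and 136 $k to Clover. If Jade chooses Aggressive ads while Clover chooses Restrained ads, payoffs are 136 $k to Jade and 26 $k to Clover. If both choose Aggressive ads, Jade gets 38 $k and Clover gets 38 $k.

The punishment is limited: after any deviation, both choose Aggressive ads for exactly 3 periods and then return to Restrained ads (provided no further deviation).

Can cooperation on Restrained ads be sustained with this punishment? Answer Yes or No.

Comparing payoff streams over the 4 periods until play realigns: cooperate → 96(1+ρ+…+ρ^3); deviate → 136 + 38(ρ+…+ρ^3).
Cooperation is sustained iff (96−38)(ρ+…+ρ^3) ≥ 136−96.
ρ+…+ρ^3 = 1/4·(1−(1/4)^3)/(1−1/4) = 0.3281, and (136−96)/(96−38) = 0.6897.
0.3281 < 0.6897, so cooperation is not sustainable.

No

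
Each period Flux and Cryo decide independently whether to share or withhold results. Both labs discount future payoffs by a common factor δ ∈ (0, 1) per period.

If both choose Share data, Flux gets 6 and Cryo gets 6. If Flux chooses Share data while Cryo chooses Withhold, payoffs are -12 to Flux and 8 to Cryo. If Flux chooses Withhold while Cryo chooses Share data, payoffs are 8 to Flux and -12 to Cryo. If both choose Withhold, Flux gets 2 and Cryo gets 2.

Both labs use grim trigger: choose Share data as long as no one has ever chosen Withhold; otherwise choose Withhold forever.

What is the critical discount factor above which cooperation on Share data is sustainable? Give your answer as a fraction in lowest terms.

6/(1−δ) ≥ 8 + 2δ/(1−δ)
6 ≥ 8 − 6δ
δ ≥ 2/6 = 1/3.

1/3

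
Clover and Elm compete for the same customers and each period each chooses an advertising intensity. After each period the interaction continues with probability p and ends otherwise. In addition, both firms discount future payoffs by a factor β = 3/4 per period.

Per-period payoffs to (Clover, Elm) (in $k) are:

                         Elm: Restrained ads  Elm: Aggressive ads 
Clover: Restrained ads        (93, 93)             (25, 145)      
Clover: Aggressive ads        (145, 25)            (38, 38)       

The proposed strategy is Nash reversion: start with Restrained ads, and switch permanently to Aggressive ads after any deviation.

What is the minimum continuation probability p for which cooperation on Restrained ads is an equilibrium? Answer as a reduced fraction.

208/321

Expected continuation weight on next period's payoff is β·p = 3/4·p, which plays the role of the discount factor.
Cooperation requires 3/4·p ≥ (145−93)/(145−38) = 52/107, hence p ≥ 208/321.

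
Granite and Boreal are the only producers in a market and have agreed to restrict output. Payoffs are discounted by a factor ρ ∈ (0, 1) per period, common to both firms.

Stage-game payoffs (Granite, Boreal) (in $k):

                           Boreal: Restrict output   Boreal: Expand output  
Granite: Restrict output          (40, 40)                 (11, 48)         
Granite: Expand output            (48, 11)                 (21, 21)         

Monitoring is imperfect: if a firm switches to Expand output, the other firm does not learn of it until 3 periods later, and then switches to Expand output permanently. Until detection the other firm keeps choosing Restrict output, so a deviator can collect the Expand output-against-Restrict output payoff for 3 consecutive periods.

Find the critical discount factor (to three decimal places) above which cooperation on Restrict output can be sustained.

The best deviation is to choose Expand output for all 3 undetected periods, earning 48 each, then 21 forever once detected.
Deviation value: 48(1−ρ^3)/(1−ρ) + 21ρ^3/(1−ρ); cooperation value: 40/(1−ρ).
IC: 40 ≥ 48(1−ρ^3) + 21ρ^3 = 48 − 27ρ^3.
So ρ^3 ≥ 8/27, giving ρ ≥ (8/27)^(1/3) ≈ 0.667.

0.667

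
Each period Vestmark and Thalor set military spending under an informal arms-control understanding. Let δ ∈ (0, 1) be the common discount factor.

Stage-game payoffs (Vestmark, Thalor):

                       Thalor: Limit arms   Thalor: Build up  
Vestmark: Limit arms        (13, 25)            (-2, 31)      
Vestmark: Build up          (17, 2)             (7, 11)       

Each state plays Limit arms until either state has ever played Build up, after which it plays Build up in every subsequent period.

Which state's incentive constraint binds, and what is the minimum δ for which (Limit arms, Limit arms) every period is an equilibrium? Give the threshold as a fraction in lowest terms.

Vestmark; δ ≥ 2/5

For Vestmark: deviation gain 17−13 = 4, per-period punishment loss 13−7 = 6. IC gives δ ≥ 4/10 = 2/5.
For Thalor: gain 6, loss 14 per period, so δ ≥ 6/20 = 3/10.
The tighter constraint is Vestmark's, so cooperation needs δ ≥ 2/5.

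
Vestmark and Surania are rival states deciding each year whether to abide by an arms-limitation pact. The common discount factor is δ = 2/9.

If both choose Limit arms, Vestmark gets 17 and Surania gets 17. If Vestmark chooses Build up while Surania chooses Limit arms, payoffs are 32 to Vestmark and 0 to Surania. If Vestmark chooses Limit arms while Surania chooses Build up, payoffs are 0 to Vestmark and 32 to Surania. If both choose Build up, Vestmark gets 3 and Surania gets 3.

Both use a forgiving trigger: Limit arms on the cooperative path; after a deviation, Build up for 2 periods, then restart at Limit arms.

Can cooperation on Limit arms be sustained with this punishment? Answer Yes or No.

No

IC: δ+…+δ^2 ≥ (32−17)/(17−3) = 15/14.
At δ = 2/9: partial sum = 0.2716 < 1.0714. Cooperation not sustainable.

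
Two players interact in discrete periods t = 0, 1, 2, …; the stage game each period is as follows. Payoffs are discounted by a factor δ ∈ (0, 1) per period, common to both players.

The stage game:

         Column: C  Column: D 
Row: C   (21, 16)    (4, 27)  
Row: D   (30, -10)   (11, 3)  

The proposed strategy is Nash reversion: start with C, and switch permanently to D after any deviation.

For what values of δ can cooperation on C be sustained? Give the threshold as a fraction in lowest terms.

9/19

Row's threshold: (30−21)/(30−11) = 9/19.
Column's threshold: (27−16)/(27−3) = 11/24.
9/19 > 11/24, so Row binds and δ* = 9/19.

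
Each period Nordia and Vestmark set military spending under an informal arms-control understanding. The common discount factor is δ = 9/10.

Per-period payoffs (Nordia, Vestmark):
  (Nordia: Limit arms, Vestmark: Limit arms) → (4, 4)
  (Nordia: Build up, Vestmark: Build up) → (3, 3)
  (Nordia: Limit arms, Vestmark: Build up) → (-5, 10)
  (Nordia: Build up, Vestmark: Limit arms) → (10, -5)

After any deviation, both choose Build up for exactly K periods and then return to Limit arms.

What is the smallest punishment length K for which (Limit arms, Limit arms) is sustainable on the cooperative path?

Need Σ_{k=1}^{K} δ^k ≥ (10−4)/(4−3) = 6.0000 at δ = 9/10.
At K = 10 the sum is 5.8619 < 6.0000; at K = 11 it is 6.1757 ≥ 6.0000.
So the minimum punishment length is K = 11.

11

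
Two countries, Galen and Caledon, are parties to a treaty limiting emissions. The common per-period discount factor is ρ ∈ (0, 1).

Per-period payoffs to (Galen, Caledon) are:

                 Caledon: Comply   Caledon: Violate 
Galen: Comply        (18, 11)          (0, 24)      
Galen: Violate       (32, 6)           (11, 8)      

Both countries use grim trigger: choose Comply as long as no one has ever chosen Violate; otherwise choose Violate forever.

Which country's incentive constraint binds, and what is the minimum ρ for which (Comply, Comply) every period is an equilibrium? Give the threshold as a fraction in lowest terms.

Caledon; ρ ≥ 13/16

Galen's threshold: (32−18)/(32−11) = 2/3.
Caledon's threshold: (24−11)/(24−8) = 13/16.
2/3 < 13/16, so Caledon binds and ρ* = 13/16.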